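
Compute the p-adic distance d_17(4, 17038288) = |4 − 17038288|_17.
d_17(4, 17038288) = 1/1419857

Step 1 — x − y = 4 − 17038288 = -17038284. Step 2 — v_17(-17038284) = 5 (factor: -17038284 = −(17^5 · 12); the sign does not affect v_p). Step 3 — |x − y|_17 = 17^{-5} = 1/1419857.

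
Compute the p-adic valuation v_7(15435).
v_7(15435) = 3

v_7(n) is the largest exponent k such that 7^k divides n. Factor out: 15435 = 7^3 · 45. (Sign doesn't affect v_p.) So v_7(15435) = 3.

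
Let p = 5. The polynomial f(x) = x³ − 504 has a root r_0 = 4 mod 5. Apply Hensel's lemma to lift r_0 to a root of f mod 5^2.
r_1 = 9 (mod 25)

Hensel: r_{i+1} = r_i − f(r_i)/f′(r_i) mod 5^{i+2}, where f′(x) = 3x². Iterate:
  r_0 = 4 (mod 5)
  r_1 = 9 (mod 25)
Final: r = 9 with f(r) ≡ 0 mod 5^2.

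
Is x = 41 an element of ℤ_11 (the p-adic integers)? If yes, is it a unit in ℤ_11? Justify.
x ∈ ℤ_11^× (unit); v_11(x) = 0

ℤ_11 = {x ∈ ℚ_11 : v_11(x) ≥ 0} and ℤ_11^× = {x ∈ ℤ_11 : v_11(x) = 0}. Here v_11(41) = v_11(num) − v_11(den) = 0; compare against these criteria.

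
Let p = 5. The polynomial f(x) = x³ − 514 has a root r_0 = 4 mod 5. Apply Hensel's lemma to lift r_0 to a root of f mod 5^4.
r_3 = 404 (mod 625)

Hensel: r_{i+1} = r_i − f(r_i)/f′(r_i) mod 5^{i+2}, where f′(x) = 3x². Iterate:
  r_0 = 4 (mod 5)
  r_1 = 4 (mod 25)
  r_2 = 29 (mod 125)
  r_3 = 404 (mod 625)
Final: r = 404 with f(r) ≡ 0 mod 5^4.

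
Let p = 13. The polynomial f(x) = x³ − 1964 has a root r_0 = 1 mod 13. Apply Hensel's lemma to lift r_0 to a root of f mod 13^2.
r_1 = 92 (mod 169)

Hensel: r_{i+1} = r_i − f(r_i)/f′(r_i) mod 13^{i+2}, where f′(x) = 3x². Iterate:
  r_0 = 1 (mod 13)
  r_1 = 92 (mod 169)
Final: r = 92 with f(r) ≡ 0 mod 13^2.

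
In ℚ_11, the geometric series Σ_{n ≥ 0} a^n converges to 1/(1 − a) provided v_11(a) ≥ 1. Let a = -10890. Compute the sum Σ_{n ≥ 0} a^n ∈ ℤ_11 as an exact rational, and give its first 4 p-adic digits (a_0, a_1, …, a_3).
Σ a^n = 1/(1 − a) = 1/10891;  first 4 digits = (1, 0, 9, 2)

v_11(a) = 2 ≥ 1, so the series converges in ℤ_11 to 1/(1 − a) = 1/(1 − (-10890)) = 1/10891. Expand this rational in ℤ_11: compute digits iteratively via d_i = x_i mod 11, x_{i+1} = (x_i − d_i)/11. The first 4 digits are (1, 0, 9, 2).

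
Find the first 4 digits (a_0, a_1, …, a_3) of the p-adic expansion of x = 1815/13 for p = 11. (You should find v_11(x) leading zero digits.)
(a_0, …, a_3) = (0, 0, 2, 5)

v_11(1815/13) = 2, so a_0 = ... = a_1 = 0. Factor out: x = 11^2 · u with u = 15/13 a unit in ℤ_11. Expand u iteratively via a_{v+i} = u_i mod 11, u_{i+1} = (u_i − a_{v+i})/11:
  u_0 = 15/13;  a_2 = 2;  u_1 = (u_0 − 2)/11 = -1/13
  u_1 = -1/13;  a_3 = 5;  u_2 = (u_1 − 5)/11 = -6/13
Digits: (0, 0, 2, 5).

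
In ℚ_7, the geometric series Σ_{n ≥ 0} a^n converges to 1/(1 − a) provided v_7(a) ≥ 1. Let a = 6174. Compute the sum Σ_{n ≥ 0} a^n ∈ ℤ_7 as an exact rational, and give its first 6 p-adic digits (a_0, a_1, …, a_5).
Σ a^n = 1/(1 − a) = -1/6173;  first 6 digits = (1, 0, 0, 4, 2, 0)

v_7(a) = 3 ≥ 1, so the series converges in ℤ_7 to 1/(1 − a) = 1/(1 − 6174) = -1/6173. Expand this rational in ℤ_7: compute digits iteratively via d_i = x_i mod 7, x_{i+1} = (x_i − d_i)/7. The first 6 digits are (1, 0, 0, 4, 2, 0).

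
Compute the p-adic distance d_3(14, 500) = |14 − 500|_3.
d_3(14, 500) = 1/243

Step 1 — x − y = 14 − 500 = -486. Step 2 — v_3(-486) = 5 (factor: -486 = −(3^5 · 2); the sign does not affect v_p). Step 3 — |x − y|_3 = 3^{-5} = 1/243.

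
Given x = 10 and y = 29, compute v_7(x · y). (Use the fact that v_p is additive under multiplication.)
v_7(290) = 0

v_p(x) = 0 (factor: 10 = 7^0 · 10); v_p(y) = 0 (factor: 29 = 7^0 · 29). Additivity: v_p(xy) = v_p(x) + v_p(y) = 0 + 0 = 0. (Direct check: xy = 290 = 7^0 · (290).)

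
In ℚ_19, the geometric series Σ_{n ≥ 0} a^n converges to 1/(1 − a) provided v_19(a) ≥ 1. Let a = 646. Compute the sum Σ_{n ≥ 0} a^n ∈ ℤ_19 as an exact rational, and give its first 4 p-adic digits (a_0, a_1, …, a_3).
Σ a^n = 1/(1 − a) = -1/645;  first 4 digits = (1, 15, 17, 15)

v_19(a) = 1 ≥ 1, so the series converges in ℤ_19 to 1/(1 − a) = 1/(1 − 646) = -1/645. Expand this rational in ℤ_19: compute digits iteratively via d_i = x_i mod 19, x_{i+1} = (x_i − d_i)/19. The first 4 digits are (1, 15, 17, 15).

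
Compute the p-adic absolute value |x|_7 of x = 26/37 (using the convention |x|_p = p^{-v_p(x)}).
|26/37|_7 = 1

Step 1 — compute v_7(x) by factoring powers of 7 out of the numerator and denominator: v_7(26/37) = 0. Step 2 — apply |x|_p = p^{-v_p(x)} = 7^{0} = 1.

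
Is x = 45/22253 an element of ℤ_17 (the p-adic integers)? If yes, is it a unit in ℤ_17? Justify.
x ∉ ℤ_17 (v_17(x) = -2 < 0)

ℤ_17 = {x ∈ ℚ_17 : v_17(x) ≥ 0} and ℤ_17^× = {x ∈ ℤ_17 : v_17(x) = 0}. Here v_17(45/22253) = v_17(num) − v_17(den) = -2; compare against these criteria.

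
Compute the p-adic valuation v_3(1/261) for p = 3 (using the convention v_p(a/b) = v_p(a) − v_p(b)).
v_3(1/261) = -2

Factor powers of 3 from the numerator and denominator of the reduced fraction: 1 = 3^0 · 1 and 261 = 3^2 · 29. Apply v_p(a/b) = v_p(a) − v_p(b): v_3(1/261) = 0 − 2 = -2.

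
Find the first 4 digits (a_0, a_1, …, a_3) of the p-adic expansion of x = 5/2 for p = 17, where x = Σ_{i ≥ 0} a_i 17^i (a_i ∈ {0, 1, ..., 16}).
(a_0, …, a_3) = (11, 8, 8, 8)

v_17(5/2) = 0 (numerator and denominator both coprime to 17), so x ∈ ℤ_17^×. Compute digits iteratively via a_i = x_i mod 17, x_{i+1} = (x_i − a_i)/17, with x_0 = x:
  x_0 = 5/2;  a_0 = 11;  x_1 = (x_0 − 11)/17 = -1/2
  x_1 = -1/2;  a_1 = 8;  x_2 = (x_1 − 8)/17 = -1/2
  x_2 = -1/2;  a_2 = 8;  x_3 = (x_2 − 8)/17 = -1/2
  x_3 = -1/2;  a_3 = 8;  x_4 = (x_3 − 8)/17 = -1/2
Digits: (11, 8, 8, 8).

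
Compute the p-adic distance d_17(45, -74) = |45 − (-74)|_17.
d_17(45, -74) = 1/17

Step 1 — x − y = 45 − (-74) = 119. Step 2 — v_17(119) = 1 (factor: 119 = (17^1 · 7); the sign does not affect v_p). Step 3 — |x − y|_17 = 17^{-1} = 1/17.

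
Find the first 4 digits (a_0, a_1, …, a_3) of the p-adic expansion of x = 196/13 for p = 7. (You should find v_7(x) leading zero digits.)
(a_0, …, a_3) = (0, 0, 3, 5)

v_7(196/13) = 2, so a_0 = ... = a_1 = 0. Factor out: x = 7^2 · u with u = 4/13 a unit in ℤ_7. Expand u iteratively via a_{v+i} = u_i mod 7, u_{i+1} = (u_i − a_{v+i})/7:
  u_0 = 4/13;  a_2 = 3;  u_1 = (u_0 − 3)/7 = -5/13
  u_1 = -5/13;  a_3 = 5;  u_2 = (u_1 − 5)/7 = -10/13
Digits: (0, 0, 3, 5).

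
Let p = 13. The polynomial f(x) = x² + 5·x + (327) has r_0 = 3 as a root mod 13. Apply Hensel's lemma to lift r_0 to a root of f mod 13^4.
r_3 = 10403 (mod 28561)

Hensel: r_{i+1} = r_i − f(r_i)·(f′(r_i))^{-1} mod 13^{i+2}, f′(x) = 2x + 5. Iterate:
  r_0 = 3 (mod 13)
  r_1 = 94 (mod 169)
  r_2 = 1615 (mod 2197)
  r_3 = 10403 (mod 28561)
Final: r = 10403 satisfies f(r) ≡ 0 mod 13^4.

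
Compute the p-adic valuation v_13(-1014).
v_13(-1014) = 2

v_13(n) is the largest exponent k such that 13^k divides n. Factor out: -1014 = -13^2 · 6. (Sign doesn't affect v_p.) So v_13(-1014) = 2.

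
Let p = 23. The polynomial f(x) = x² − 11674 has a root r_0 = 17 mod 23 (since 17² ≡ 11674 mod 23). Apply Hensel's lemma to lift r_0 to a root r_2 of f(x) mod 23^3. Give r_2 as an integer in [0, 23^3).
r_2 = 1052 (mod 12167)

Hensel's recurrence: r_{i+1} = r_i − f(r_i)·(f′(r_i))^{-1} mod 23^{i+2}, with f′(x) = 2x. Iterate:
  r_0 = 17 (mod 23)
  r_1 = 523 (mod 529)
  r_2 = 1052 (mod 12167)
Final: r_2 = 1052, and one checks f(r_2) ≡ 0 mod 23^3.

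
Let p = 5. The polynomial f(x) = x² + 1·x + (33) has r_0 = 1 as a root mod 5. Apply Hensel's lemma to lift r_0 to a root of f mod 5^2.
r_1 = 6 (mod 25)

Hensel: r_{i+1} = r_i − f(r_i)·(f′(r_i))^{-1} mod 5^{i+2}, f′(x) = 2x + 1. Iterate:
  r_0 = 1 (mod 5)
  r_1 = 6 (mod 25)
Final: r = 6 satisfies f(r) ≡ 0 mod 5^2.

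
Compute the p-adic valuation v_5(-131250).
v_5(-131250) = 5

v_5(n) is the largest exponent k such that 5^k divides n. Factor out: -131250 = -5^5 · 42. (Sign doesn't affect v_p.) So v_5(-131250) = 5.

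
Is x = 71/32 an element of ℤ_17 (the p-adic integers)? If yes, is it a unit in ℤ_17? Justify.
x ∈ ℤ_17^× (unit); v_17(x) = 0

ℤ_17 = {x ∈ ℚ_17 : v_17(x) ≥ 0} and ℤ_17^× = {x ∈ ℤ_17 : v_17(x) = 0}. Here v_17(71/32) = v_17(num) − v_17(den) = 0; compare against these criteria.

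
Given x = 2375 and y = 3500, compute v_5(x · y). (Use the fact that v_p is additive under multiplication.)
v_5(8312500) = 6

v_p(x) = 3 (factor: 2375 = 5^3 · 19); v_p(y) = 3 (factor: 3500 = 5^3 · 28). Additivity: v_p(xy) = v_p(x) + v_p(y) = 3 + 3 = 6. (Direct check: xy = 8312500 = 5^6 · (532).)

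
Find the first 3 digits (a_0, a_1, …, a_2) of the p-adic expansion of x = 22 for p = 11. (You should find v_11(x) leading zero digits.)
(a_0, …, a_2) = (0, 2, 0)

v_11(22) = 1, so a_0 = ... = a_0 = 0. Factor out: x = 11^1 · u with u = 2 a unit in ℤ_11. Expand u iteratively via a_{v+i} = u_i mod 11, u_{i+1} = (u_i − a_{v+i})/11:
  u_0 = 2;  a_1 = 2;  u_1 = (u_0 − 2)/11 = 0
  u_1 = 0;  a_2 = 0;  u_2 = (u_1 − 0)/11 = 0
Digits: (0, 2, 0).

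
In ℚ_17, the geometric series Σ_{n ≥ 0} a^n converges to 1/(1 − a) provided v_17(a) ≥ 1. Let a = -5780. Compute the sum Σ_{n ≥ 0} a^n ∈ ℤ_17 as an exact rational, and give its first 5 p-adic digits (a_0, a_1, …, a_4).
Σ a^n = 1/(1 − a) = 1/5781;  first 5 digits = (1, 0, 14, 15, 8)

v_17(a) = 2 ≥ 1, so the series converges in ℤ_17 to 1/(1 − a) = 1/(1 − (-5780)) = 1/5781. Expand this rational in ℤ_17: compute digits iteratively via d_i = x_i mod 17, x_{i+1} = (x_i − d_i)/17. The first 5 digits are (1, 0, 14, 15, 8).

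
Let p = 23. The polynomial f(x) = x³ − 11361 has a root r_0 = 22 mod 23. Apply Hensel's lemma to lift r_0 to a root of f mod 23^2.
r_1 = 436 (mod 529)

Hensel: r_{i+1} = r_i − f(r_i)/f′(r_i) mod 23^{i+2}, where f′(x) = 3x². Iterate:
  r_0 = 22 (mod 23)
  r_1 = 436 (mod 529)
Final: r = 436 with f(r) ≡ 0 mod 23^2.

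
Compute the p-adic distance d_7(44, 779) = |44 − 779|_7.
d_7(44, 779) = 1/49

Step 1 — x − y = 44 − 779 = -735. Step 2 — v_7(-735) = 2 (factor: -735 = −(7^2 · 15); the sign does not affect v_p). Step 3 — |x − y|_7 = 7^{-2} = 1/49.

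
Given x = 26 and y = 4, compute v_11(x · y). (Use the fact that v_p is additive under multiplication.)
v_11(104) = 0

v_p(x) = 0 (factor: 26 = 11^0 · 26); v_p(y) = 0 (factor: 4 = 11^0 · 4). Additivity: v_p(xy) = v_p(x) + v_p(y) = 0 + 0 = 0. (Direct check: xy = 104 = 11^0 · (104).)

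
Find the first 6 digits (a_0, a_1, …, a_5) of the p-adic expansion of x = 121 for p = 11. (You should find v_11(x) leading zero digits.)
(a_0, …, a_5) = (0, 0, 1, 0, 0, 0)

v_11(121) = 2, so a_0 = ... = a_1 = 0. Factor out: x = 11^2 · u with u = 1 a unit in ℤ_11. Expand u iteratively via a_{v+i} = u_i mod 11, u_{i+1} = (u_i − a_{v+i})/11:
  u_0 = 1;  a_2 = 1;  u_1 = (u_0 − 1)/11 = 0
  u_1 = 0;  a_3 = 0;  u_2 = (u_1 − 0)/11 = 0
  u_2 = 0;  a_4 = 0;  u_3 = (u_2 − 0)/11 = 0
  u_3 = 0;  a_5 = 0;  u_4 = (u_3 − 0)/11 = 0
Digits: (0, 0, 1, 0, 0, 0).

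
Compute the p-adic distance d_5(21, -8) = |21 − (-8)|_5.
d_5(21, -8) = 1

Step 1 — x − y = 21 − (-8) = 29. Step 2 — v_5(29) = 0 (factor: 29 = (5^0 · 29); the sign does not affect v_p). Step 3 — |x − y|_5 = 5^{0} = 1.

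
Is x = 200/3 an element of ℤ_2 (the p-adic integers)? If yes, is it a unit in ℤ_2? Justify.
x ∈ ℤ_2 but not a unit; v_2(x) = 3 > 0

ℤ_2 = {x ∈ ℚ_2 : v_2(x) ≥ 0} and ℤ_2^× = {x ∈ ℤ_2 : v_2(x) = 0}. Here v_2(200/3) = v_2(num) − v_2(den) = 3; compare against these criteria.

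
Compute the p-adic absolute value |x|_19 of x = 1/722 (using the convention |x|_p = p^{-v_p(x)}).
|1/722|_19 = 361

Step 1 — compute v_19(x) by factoring powers of 19 out of the numerator and denominator: v_19(1/722) = -2. Step 2 — apply |x|_p = p^{-v_p(x)} = 19^{2} = 361.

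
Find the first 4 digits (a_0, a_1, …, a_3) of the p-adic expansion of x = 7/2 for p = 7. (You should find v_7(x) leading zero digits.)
(a_0, …, a_3) = (0, 4, 3, 3)

v_7(7/2) = 1, so a_0 = ... = a_0 = 0. Factor out: x = 7^1 · u with u = 1/2 a unit in ℤ_7. Expand u iteratively via a_{v+i} = u_i mod 7, u_{i+1} = (u_i − a_{v+i})/7:
  u_0 = 1/2;  a_1 = 4;  u_1 = (u_0 − 4)/7 = -1/2
  u_1 = -1/2;  a_2 = 3;  u_2 = (u_1 − 3)/7 = -1/2
  u_2 = -1/2;  a_3 = 3;  u_3 = (u_2 − 3)/7 = -1/2
Digits: (0, 4, 3, 3).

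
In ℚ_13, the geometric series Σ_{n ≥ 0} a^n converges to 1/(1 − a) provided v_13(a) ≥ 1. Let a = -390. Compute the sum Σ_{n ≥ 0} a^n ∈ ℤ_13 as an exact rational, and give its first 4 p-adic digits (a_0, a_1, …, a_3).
Σ a^n = 1/(1 − a) = 1/391;  first 4 digits = (1, 9, 0, 5)

v_13(a) = 1 ≥ 1, so the series converges in ℤ_13 to 1/(1 − a) = 1/(1 − (-390)) = 1/391. Expand this rational in ℤ_13: compute digits iteratively via d_i = x_i mod 13, x_{i+1} = (x_i − d_i)/13. The first 4 digits are (1, 9, 0, 5).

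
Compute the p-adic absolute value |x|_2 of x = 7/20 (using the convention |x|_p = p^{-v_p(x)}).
|7/20|_2 = 4

Step 1 — compute v_2(x) by factoring powers of 2 out of the numerator and denominator: v_2(7/20) = -2. Step 2 — apply |x|_p = p^{-v_p(x)} = 2^{2} = 4.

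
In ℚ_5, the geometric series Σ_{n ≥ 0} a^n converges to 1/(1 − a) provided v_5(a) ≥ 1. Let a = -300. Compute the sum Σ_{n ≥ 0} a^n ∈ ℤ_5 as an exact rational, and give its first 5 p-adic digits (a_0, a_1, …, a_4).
Σ a^n = 1/(1 − a) = 1/301;  first 5 digits = (1, 0, 3, 2, 3)

v_5(a) = 2 ≥ 1, so the series converges in ℤ_5 to 1/(1 − a) = 1/(1 − (-300)) = 1/301. Expand this rational in ℤ_5: compute digits iteratively via d_i = x_i mod 5, x_{i+1} = (x_i − d_i)/5. The first 5 digits are (1, 0, 3, 2, 3).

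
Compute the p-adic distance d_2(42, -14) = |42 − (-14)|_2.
d_2(42, -14) = 1/8

Step 1 — x − y = 42 − (-14) = 56. Step 2 — v_2(56) = 3 (factor: 56 = (2^3 · 7); the sign does not affect v_p). Step 3 — |x − y|_2 = 2^{-3} = 1/8.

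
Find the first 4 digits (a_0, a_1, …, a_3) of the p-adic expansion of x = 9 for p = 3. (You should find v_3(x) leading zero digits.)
(a_0, …, a_3) = (0, 0, 1, 0)

v_3(9) = 2, so a_0 = ... = a_1 = 0. Factor out: x = 3^2 · u with u = 1 a unit in ℤ_3. Expand u iteratively via a_{v+i} = u_i mod 3, u_{i+1} = (u_i − a_{v+i})/3:
  u_0 = 1;  a_2 = 1;  u_1 = (u_0 − 1)/3 = 0
  u_1 = 0;  a_3 = 0;  u_2 = (u_1 − 0)/3 = 0
Digits: (0, 0, 1, 0).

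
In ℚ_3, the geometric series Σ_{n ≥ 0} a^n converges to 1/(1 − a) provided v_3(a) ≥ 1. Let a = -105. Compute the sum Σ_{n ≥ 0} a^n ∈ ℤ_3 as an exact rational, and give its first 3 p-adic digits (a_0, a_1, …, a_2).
Σ a^n = 1/(1 − a) = 1/106;  first 3 digits = (1, 1, 1)

v_3(a) = 1 ≥ 1, so the series converges in ℤ_3 to 1/(1 − a) = 1/(1 − (-105)) = 1/106. Expand this rational in ℤ_3: compute digits iteratively via d_i = x_i mod 3, x_{i+1} = (x_i − d_i)/3. The first 3 digits are (1, 1, 1).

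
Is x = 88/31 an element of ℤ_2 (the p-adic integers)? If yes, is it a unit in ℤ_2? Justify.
x ∈ ℤ_2 but not a unit; v_2(x) = 3 > 0

ℤ_2 = {x ∈ ℚ_2 : v_2(x) ≥ 0} and ℤ_2^× = {x ∈ ℤ_2 : v_2(x) = 0}. Here v_2(88/31) = v_2(num) − v_2(den) = 3; compare against these criteria.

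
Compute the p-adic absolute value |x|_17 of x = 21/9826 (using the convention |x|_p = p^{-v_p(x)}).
|21/9826|_17 = 4913

Step 1 — compute v_17(x) by factoring powers of 17 out of the numerator and denominator: v_17(21/9826) = -3. Step 2 — apply |x|_p = p^{-v_p(x)} = 17^{3} = 4913.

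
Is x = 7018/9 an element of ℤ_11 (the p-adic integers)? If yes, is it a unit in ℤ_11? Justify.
x ∈ ℤ_11 but not a unit; v_11(x) = 2 > 0

ℤ_11 = {x ∈ ℚ_11 : v_11(x) ≥ 0} and ℤ_11^× = {x ∈ ℤ_11 : v_11(x) = 0}. Here v_11(7018/9) = v_11(num) − v_11(den) = 2; compare against these criteria.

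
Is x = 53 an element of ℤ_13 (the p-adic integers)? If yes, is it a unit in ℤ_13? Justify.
x ∈ ℤ_13^× (unit); v_13(x) = 0

ℤ_13 = {x ∈ ℚ_13 : v_13(x) ≥ 0} and ℤ_13^× = {x ∈ ℤ_13 : v_13(x) = 0}. Here v_13(53) = v_13(num) − v_13(den) = 0; compare against these criteria.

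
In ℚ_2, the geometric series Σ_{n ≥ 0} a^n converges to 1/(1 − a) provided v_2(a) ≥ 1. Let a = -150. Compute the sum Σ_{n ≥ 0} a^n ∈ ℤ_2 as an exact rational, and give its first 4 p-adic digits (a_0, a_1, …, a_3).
Σ a^n = 1/(1 − a) = 1/151;  first 4 digits = (1, 1, 1, 0)

v_2(a) = 1 ≥ 1, so the series converges in ℤ_2 to 1/(1 − a) = 1/(1 − (-150)) = 1/151. Expand this rational in ℤ_2: compute digits iteratively via d_i = x_i mod 2, x_{i+1} = (x_i − d_i)/2. The first 4 digits are (1, 1, 1, 0).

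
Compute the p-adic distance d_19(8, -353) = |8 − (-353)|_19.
d_19(8, -353) = 1/361

Step 1 — x − y = 8 − (-353) = 361. Step 2 — v_19(361) = 2 (factor: 361 = (19^2 · 1); the sign does not affect v_p). Step 3 — |x − y|_19 = 19^{-2} = 1/361.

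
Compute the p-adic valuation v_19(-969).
v_19(-969) = 1

v_19(n) is the largest exponent k such that 19^k divides n. Factor out: -969 = -19^1 · 51. (Sign doesn't affect v_p.) So v_19(-969) = 1.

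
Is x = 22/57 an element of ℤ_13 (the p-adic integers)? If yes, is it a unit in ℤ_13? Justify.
x ∈ ℤ_13^× (unit); v_13(x) = 0

ℤ_13 = {x ∈ ℚ_13 : v_13(x) ≥ 0} and ℤ_13^× = {x ∈ ℤ_13 : v_13(x) = 0}. Here v_13(22/57) = v_13(num) − v_13(den) = 0; compare against these criteria.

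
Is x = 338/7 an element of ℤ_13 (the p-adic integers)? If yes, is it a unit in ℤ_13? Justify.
x ∈ ℤ_13 but not a unit; v_13(x) = 2 > 0

ℤ_13 = {x ∈ ℚ_13 : v_13(x) ≥ 0} and ℤ_13^× = {x ∈ ℤ_13 : v_13(x) = 0}. Here v_13(338/7) = v_13(num) − v_13(den) = 2; compare against these criteria.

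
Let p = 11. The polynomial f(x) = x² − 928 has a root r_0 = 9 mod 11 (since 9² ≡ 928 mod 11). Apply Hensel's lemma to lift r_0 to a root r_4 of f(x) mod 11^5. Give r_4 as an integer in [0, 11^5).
r_4 = 106610 (mod 161051)

Hensel's recurrence: r_{i+1} = r_i − f(r_i)·(f′(r_i))^{-1} mod 11^{i+2}, with f′(x) = 2x. Iterate:
  r_0 = 9 (mod 11)
  r_1 = 9 (mod 121)
  r_2 = 130 (mod 1331)
  r_3 = 4123 (mod 14641)
  r_4 = 106610 (mod 161051)
Final: r_4 = 106610, and one checks f(r_4) ≡ 0 mod 11^5.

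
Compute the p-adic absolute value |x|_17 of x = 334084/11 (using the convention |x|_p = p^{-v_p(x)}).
|334084/11|_17 = 1/83521

Step 1 — compute v_17(x) by factoring powers of 17 out of the numerator and denominator: v_17(334084/11) = 4. Step 2 — apply |x|_p = p^{-v_p(x)} = 17^{-4} = 1/83521.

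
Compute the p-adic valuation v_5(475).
v_5(475) = 2

v_5(n) is the largest exponent k such that 5^k divides n. Factor out: 475 = 5^2 · 19. (Sign doesn't affect v_p.) So v_5(475) = 2.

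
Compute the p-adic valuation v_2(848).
v_2(848) = 4

v_2(n) is the largest exponent k such that 2^k divides n. Factor out: 848 = 2^4 · 53. (Sign doesn't affect v_p.) So v_2(848) = 4.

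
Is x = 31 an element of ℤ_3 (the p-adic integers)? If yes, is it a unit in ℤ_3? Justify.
x ∈ ℤ_3^× (unit); v_3(x) = 0

ℤ_3 = {x ∈ ℚ_3 : v_3(x) ≥ 0} and ℤ_3^× = {x ∈ ℤ_3 : v_3(x) = 0}. Here v_3(31) = v_3(num) − v_3(den) = 0; compare against these criteria.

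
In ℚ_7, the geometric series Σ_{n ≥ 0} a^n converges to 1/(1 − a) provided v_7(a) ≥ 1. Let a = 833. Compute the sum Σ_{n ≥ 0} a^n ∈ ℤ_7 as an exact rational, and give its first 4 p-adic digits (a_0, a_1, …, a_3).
Σ a^n = 1/(1 − a) = -1/832;  first 4 digits = (1, 0, 3, 2)

v_7(a) = 2 ≥ 1, so the series converges in ℤ_7 to 1/(1 − a) = 1/(1 − 833) = -1/832. Expand this rational in ℤ_7: compute digits iteratively via d_i = x_i mod 7, x_{i+1} = (x_i − d_i)/7. The first 4 digits are (1, 0, 3, 2).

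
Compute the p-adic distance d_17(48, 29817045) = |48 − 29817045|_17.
d_17(48, 29817045) = 1/1419857

Step 1 — x − y = 48 − 29817045 = -29816997. Step 2 — v_17(-29816997) = 5 (factor: -29816997 = −(17^5 · 21); the sign does not affect v_p). Step 3 — |x − y|_17 = 17^{-5} = 1/1419857.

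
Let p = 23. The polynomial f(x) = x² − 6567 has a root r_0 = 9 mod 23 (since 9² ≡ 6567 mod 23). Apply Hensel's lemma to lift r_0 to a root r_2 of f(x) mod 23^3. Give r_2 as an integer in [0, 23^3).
r_2 = 3896 (mod 12167)

Hensel's recurrence: r_{i+1} = r_i − f(r_i)·(f′(r_i))^{-1} mod 23^{i+2}, with f′(x) = 2x. Iterate:
  r_0 = 9 (mod 23)
  r_1 = 193 (mod 529)
  r_2 = 3896 (mod 12167)
Final: r_2 = 3896, and one checks f(r_2) ≡ 0 mod 23^3.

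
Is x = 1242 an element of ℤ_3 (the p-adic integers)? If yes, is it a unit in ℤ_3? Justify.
x ∈ ℤ_3 but not a unit; v_3(x) = 3 > 0

ℤ_3 = {x ∈ ℚ_3 : v_3(x) ≥ 0} and ℤ_3^× = {x ∈ ℤ_3 : v_3(x) = 0}. Here v_3(1242) = v_3(num) − v_3(den) = 3; compare against these criteria.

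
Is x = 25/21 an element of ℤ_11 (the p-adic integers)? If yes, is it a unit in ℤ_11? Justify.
x ∈ ℤ_11^× (unit); v_11(x) = 0

ℤ_11 = {x ∈ ℚ_11 : v_11(x) ≥ 0} and ℤ_11^× = {x ∈ ℤ_11 : v_11(x) = 0}. Here v_11(25/21) = v_11(num) − v_11(den) = 0; compare against these criteria.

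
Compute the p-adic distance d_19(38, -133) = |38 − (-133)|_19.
d_19(38, -133) = 1/19

Step 1 — x − y = 38 − (-133) = 171. Step 2 — v_19(171) = 1 (factor: 171 = (19^1 · 9); the sign does not affect v_p). Step 3 — |x − y|_19 = 19^{-1} = 1/19.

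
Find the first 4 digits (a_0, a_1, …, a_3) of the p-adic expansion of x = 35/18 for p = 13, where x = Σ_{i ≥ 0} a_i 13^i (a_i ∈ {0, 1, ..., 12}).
(a_0, …, a_3) = (7, 9, 0, 5)

v_13(35/18) = 0 (numerator and denominator both coprime to 13), so x ∈ ℤ_13^×. Compute digits iteratively via a_i = x_i mod 13, x_{i+1} = (x_i − a_i)/13, with x_0 = x:
  x_0 = 35/18;  a_0 = 7;  x_1 = (x_0 − 7)/13 = -7/18
  x_1 = -7/18;  a_1 = 9;  x_2 = (x_1 − 9)/13 = -13/18
  x_2 = -13/18;  a_2 = 0;  x_3 = (x_2 − 0)/13 = -1/18
  x_3 = -1/18;  a_3 = 5;  x_4 = (x_3 − 5)/13 = -7/18
Digits: (7, 9, 0, 5).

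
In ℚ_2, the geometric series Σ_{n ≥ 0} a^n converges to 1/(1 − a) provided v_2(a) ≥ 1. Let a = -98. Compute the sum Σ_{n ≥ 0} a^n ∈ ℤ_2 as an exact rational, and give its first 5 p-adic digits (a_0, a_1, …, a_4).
Σ a^n = 1/(1 − a) = 1/99;  first 5 digits = (1, 1, 0, 1, 0)

v_2(a) = 1 ≥ 1, so the series converges in ℤ_2 to 1/(1 − a) = 1/(1 − (-98)) = 1/99. Expand this rational in ℤ_2: compute digits iteratively via d_i = x_i mod 2, x_{i+1} = (x_i − d_i)/2. The first 5 digits are (1, 1, 0, 1, 0).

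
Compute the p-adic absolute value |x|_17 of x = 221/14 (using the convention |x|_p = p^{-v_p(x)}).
|221/14|_17 = 1/17

Step 1 — compute v_17(x) by factoring powers of 17 out of the numerator and denominator: v_17(221/14) = 1. Step 2 — apply |x|_p = p^{-v_p(x)} = 17^{-1} = 1/17.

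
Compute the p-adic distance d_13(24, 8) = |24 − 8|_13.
d_13(24, 8) = 1

Step 1 — x − y = 24 − 8 = 16. Step 2 — v_13(16) = 0 (factor: 16 = (13^0 · 16); the sign does not affect v_p). Step 3 — |x − y|_13 = 13^{0} = 1.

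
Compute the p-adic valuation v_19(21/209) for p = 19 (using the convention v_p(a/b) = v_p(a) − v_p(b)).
v_19(21/209) = -1

Factor powers of 19 from the numerator and denominator of the reduced fraction: 21 = 19^0 · 21 and 209 = 19^1 · 11. Apply v_p(a/b) = v_p(a) − v_p(b): v_19(21/209) = 0 − 1 = -1.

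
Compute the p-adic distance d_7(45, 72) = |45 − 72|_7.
d_7(45, 72) = 1

Step 1 — x − y = 45 − 72 = -27. Step 2 — v_7(-27) = 0 (factor: -27 = −(7^0 · 27); the sign does not affect v_p). Step 3 — |x − y|_7 = 7^{0} = 1.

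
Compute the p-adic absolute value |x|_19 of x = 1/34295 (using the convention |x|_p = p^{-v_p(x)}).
|1/34295|_19 = 6859

Step 1 — compute v_19(x) by factoring powers of 19 out of the numerator and denominator: v_19(1/34295) = -3. Step 2 — apply |x|_p = p^{-v_p(x)} = 19^{3} = 6859.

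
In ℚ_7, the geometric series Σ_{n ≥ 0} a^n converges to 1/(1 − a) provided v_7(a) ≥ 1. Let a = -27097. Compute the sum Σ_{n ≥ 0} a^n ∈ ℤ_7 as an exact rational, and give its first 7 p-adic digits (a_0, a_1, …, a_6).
Σ a^n = 1/(1 − a) = 1/27098;  first 7 digits = (1, 0, 0, 5, 2, 5, 3)

v_7(a) = 3 ≥ 1, so the series converges in ℤ_7 to 1/(1 − a) = 1/(1 − (-27097)) = 1/27098. Expand this rational in ℤ_7: compute digits iteratively via d_i = x_i mod 7, x_{i+1} = (x_i − d_i)/7. The first 7 digits are (1, 0, 0, 5, 2, 5, 3).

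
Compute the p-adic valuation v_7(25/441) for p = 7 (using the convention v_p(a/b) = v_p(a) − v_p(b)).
v_7(25/441) = -2

Factor powers of 7 from the numerator and denominator of the reduced fraction: 25 = 7^0 · 25 and 441 = 7^2 · 9. Apply v_p(a/b) = v_p(a) − v_p(b): v_7(25/441) = 0 − 2 = -2.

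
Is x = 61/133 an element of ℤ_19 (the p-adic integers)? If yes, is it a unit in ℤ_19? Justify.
x ∉ ℤ_19 (v_19(x) = -1 < 0)

ℤ_19 = {x ∈ ℚ_19 : v_19(x) ≥ 0} and ℤ_19^× = {x ∈ ℤ_19 : v_19(x) = 0}. Here v_19(61/133) = v_19(num) − v_19(den) = -1; compare against these criteria.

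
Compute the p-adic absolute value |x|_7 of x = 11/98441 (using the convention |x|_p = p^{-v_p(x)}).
|11/98441|_7 = 2401

Step 1 — compute v_7(x) by factoring powers of 7 out of the numerator and denominator: v_7(11/98441) = -4. Step 2 — apply |x|_p = p^{-v_p(x)} = 7^{4} = 2401.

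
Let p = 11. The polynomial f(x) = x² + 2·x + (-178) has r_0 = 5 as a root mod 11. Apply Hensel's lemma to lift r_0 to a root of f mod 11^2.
r_1 = 27 (mod 121)

Hensel: r_{i+1} = r_i − f(r_i)·(f′(r_i))^{-1} mod 11^{i+2}, f′(x) = 2x + 2. Iterate:
  r_0 = 5 (mod 11)
  r_1 = 27 (mod 121)
Final: r = 27 satisfies f(r) ≡ 0 mod 11^2.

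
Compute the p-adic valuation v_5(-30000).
v_5(-30000) = 4

v_5(n) is the largest exponent k such that 5^k divides n. Factor out: -30000 = -5^4 · 48. (Sign doesn't affect v_p.) So v_5(-30000) = 4.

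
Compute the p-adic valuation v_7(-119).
v_7(-119) = 1

v_7(n) is the largest exponent k such that 7^k divides n. Factor out: -119 = -7^1 · 17. (Sign doesn't affect v_p.) So v_7(-119) = 1.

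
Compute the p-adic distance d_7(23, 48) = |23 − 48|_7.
d_7(23, 48) = 1

Step 1 — x − y = 23 − 48 = -25. Step 2 — v_7(-25) = 0 (factor: -25 = −(7^0 · 25); the sign does not affect v_p). Step 3 — |x − y|_7 = 7^{0} = 1.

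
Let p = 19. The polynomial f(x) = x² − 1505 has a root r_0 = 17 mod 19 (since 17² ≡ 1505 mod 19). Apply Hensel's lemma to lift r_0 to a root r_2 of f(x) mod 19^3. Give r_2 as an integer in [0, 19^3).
r_2 = 6211 (mod 6859)

Hensel's recurrence: r_{i+1} = r_i − f(r_i)·(f′(r_i))^{-1} mod 19^{i+2}, with f′(x) = 2x. Iterate:
  r_0 = 17 (mod 19)
  r_1 = 74 (mod 361)
  r_2 = 6211 (mod 6859)
Final: r_2 = 6211, and one checks f(r_2) ≡ 0 mod 19^3.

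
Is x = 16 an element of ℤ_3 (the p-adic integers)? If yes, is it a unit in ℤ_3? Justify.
x ∈ ℤ_3^× (unit); v_3(x) = 0

ℤ_3 = {x ∈ ℚ_3 : v_3(x) ≥ 0} and ℤ_3^× = {x ∈ ℤ_3 : v_3(x) = 0}. Here v_3(16) = v_3(num) − v_3(den) = 0; compare against these criteria.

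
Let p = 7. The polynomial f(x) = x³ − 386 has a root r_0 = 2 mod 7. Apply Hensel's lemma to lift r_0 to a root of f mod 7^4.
r_3 = 1381 (mod 2401)

Hensel: r_{i+1} = r_i − f(r_i)/f′(r_i) mod 7^{i+2}, where f′(x) = 3x². Iterate:
  r_0 = 2 (mod 7)
  r_1 = 9 (mod 49)
  r_2 = 9 (mod 343)
  r_3 = 1381 (mod 2401)
Final: r = 1381 with f(r) ≡ 0 mod 7^4.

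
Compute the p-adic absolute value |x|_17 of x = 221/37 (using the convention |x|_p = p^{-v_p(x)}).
|221/37|_17 = 1/17

Step 1 — compute v_17(x) by factoring powers of 17 out of the numerator and denominator: v_17(221/37) = 1. Step 2 — apply |x|_p = p^{-v_p(x)} = 17^{-1} = 1/17.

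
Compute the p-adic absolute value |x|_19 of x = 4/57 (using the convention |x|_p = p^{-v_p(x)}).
|4/57|_19 = 19

Step 1 — compute v_19(x) by factoring powers of 19 out of the numerator and denominator: v_19(4/57) = -1. Step 2 — apply |x|_p = p^{-v_p(x)} = 19^{1} = 19.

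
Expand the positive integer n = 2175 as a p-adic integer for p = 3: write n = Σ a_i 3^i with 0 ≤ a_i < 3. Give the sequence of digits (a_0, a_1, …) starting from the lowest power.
(a_0, a_1, …) = (0, 2, 1, 2, 2, 2, 2)

Repeated division by 3 gives the digits low-to-high: 2175 = 2·3^1 + 1·3^2 + 2·3^3 + 2·3^4 + 2·3^5 + 2·3^6. Digit sequence: (0, 2, 1, 2, 2, 2, 2).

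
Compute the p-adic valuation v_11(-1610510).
v_11(-1610510) = 5

v_11(n) is the largest exponent k such that 11^k divides n. Factor out: -1610510 = -11^5 · 10. (Sign doesn't affect v_p.) So v_11(-1610510) = 5.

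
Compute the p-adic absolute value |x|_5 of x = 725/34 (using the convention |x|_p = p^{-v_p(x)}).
|725/34|_5 = 1/25

Step 1 — compute v_5(x) by factoring powers of 5 out of the numerator and denominator: v_5(725/34) = 2. Step 2 — apply |x|_p = p^{-v_p(x)} = 5^{-2} = 1/25.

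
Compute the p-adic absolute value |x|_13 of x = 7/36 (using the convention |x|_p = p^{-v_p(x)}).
|7/36|_13 = 1

Step 1 — compute v_13(x) by factoring powers of 13 out of the numerator and denominator: v_13(7/36) = 0. Step 2 — apply |x|_p = p^{-v_p(x)} = 13^{0} = 1.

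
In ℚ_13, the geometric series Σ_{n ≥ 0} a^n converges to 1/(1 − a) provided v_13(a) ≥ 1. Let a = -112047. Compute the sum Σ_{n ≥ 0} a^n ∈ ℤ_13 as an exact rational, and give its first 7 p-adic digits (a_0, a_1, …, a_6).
Σ a^n = 1/(1 − a) = 1/112048;  first 7 digits = (1, 0, 0, 1, 9, 12, 0)

v_13(a) = 3 ≥ 1, so the series converges in ℤ_13 to 1/(1 − a) = 1/(1 − (-112047)) = 1/112048. Expand this rational in ℤ_13: compute digits iteratively via d_i = x_i mod 13, x_{i+1} = (x_i − d_i)/13. The first 7 digits are (1, 0, 0, 1, 9, 12, 0).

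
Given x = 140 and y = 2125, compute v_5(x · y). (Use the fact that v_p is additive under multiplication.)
v_5(297500) = 4

v_p(x) = 1 (factor: 140 = 5^1 · 28); v_p(y) = 3 (factor: 2125 = 5^3 · 17). Additivity: v_p(xy) = v_p(x) + v_p(y) = 1 + 3 = 4. (Direct check: xy = 297500 = 5^4 · (476).)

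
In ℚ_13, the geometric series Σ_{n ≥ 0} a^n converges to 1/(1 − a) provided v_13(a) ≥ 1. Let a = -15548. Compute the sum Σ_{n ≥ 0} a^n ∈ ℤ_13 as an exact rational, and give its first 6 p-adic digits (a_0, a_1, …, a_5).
Σ a^n = 1/(1 − a) = 1/15549;  first 6 digits = (1, 0, 12, 5, 0, 1)

v_13(a) = 2 ≥ 1, so the series converges in ℤ_13 to 1/(1 − a) = 1/(1 − (-15548)) = 1/15549. Expand this rational in ℤ_13: compute digits iteratively via d_i = x_i mod 13, x_{i+1} = (x_i − d_i)/13. The first 6 digits are (1, 0, 12, 5, 0, 1).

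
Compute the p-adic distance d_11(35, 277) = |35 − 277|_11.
d_11(35, 277) = 1/121

Step 1 — x − y = 35 − 277 = -242. Step 2 — v_11(-242) = 2 (factor: -242 = −(11^2 · 2); the sign does not affect v_p). Step 3 — |x − y|_11 = 11^{-2} = 1/121.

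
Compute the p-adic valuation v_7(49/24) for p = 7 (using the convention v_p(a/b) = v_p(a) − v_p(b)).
v_7(49/24) = 2

Factor powers of 7 from the numerator and denominator of the reduced fraction: 49 = 7^2 · 1 and 24 = 7^0 · 24. Apply v_p(a/b) = v_p(a) − v_p(b): v_7(49/24) = 2 − 0 = 2.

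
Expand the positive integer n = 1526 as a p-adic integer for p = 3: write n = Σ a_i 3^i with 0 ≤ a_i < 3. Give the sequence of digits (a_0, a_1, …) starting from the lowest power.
(a_0, a_1, …) = (2, 1, 1, 2, 0, 0, 2)

Repeated division by 3 gives the digits low-to-high: 1526 = 2 + 1·3^1 + 1·3^2 + 2·3^3 + 2·3^6. Digit sequence: (2, 1, 1, 2, 0, 0, 2).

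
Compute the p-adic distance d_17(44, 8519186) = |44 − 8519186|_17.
d_17(44, 8519186) = 1/1419857

Step 1 — x − y = 44 − 8519186 = -8519142. Step 2 — v_17(-8519142) = 5 (factor: -8519142 = −(17^5 · 6); the sign does not affect v_p). Step 3 — |x − y|_17 = 17^{-5} = 1/1419857.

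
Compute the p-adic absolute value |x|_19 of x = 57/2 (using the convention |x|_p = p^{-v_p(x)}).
|57/2|_19 = 1/19

Step 1 — compute v_19(x) by factoring powers of 19 out of the numerator and denominator: v_19(57/2) = 1. Step 2 — apply |x|_p = p^{-v_p(x)} = 19^{-1} = 1/19.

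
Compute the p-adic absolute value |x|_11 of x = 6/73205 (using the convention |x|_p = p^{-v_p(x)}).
|6/73205|_11 = 14641

Step 1 — compute v_11(x) by factoring powers of 11 out of the numerator and denominator: v_11(6/73205) = -4. Step 2 — apply |x|_p = p^{-v_p(x)} = 11^{4} = 14641.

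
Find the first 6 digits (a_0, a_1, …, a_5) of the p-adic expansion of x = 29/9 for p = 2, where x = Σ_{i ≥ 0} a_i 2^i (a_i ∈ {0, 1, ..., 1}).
(a_0, …, a_5) = (1, 0, 1, 0, 1, 1)

v_2(29/9) = 0 (numerator and denominator both coprime to 2), so x ∈ ℤ_2^×. Compute digits iteratively via a_i = x_i mod 2, x_{i+1} = (x_i − a_i)/2, with x_0 = x:
  x_0 = 29/9;  a_0 = 1;  x_1 = (x_0 − 1)/2 = 10/9
  x_1 = 10/9;  a_1 = 0;  x_2 = (x_1 − 0)/2 = 5/9
  x_2 = 5/9;  a_2 = 1;  x_3 = (x_2 − 1)/2 = -2/9
  x_3 = -2/9;  a_3 = 0;  x_4 = (x_3 − 0)/2 = -1/9
  x_4 = -1/9;  a_4 = 1;  x_5 = (x_4 − 1)/2 = -5/9
  x_5 = -5/9;  a_5 = 1;  x_6 = (x_5 − 1)/2 = -7/9
Digits: (1, 0, 1, 0, 1, 1).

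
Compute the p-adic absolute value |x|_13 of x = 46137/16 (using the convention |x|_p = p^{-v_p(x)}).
|46137/16|_13 = 1/2197

Step 1 — compute v_13(x) by factoring powers of 13 out of the numerator and denominator: v_13(46137/16) = 3. Step 2 — apply |x|_p = p^{-v_p(x)} = 13^{-3} = 1/2197.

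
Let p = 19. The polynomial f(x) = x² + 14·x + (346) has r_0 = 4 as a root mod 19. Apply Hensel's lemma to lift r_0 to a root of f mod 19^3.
r_2 = 2151 (mod 6859)

Hensel: r_{i+1} = r_i − f(r_i)·(f′(r_i))^{-1} mod 19^{i+2}, f′(x) = 2x + 14. Iterate:
  r_0 = 4 (mod 19)
  r_1 = 346 (mod 361)
  r_2 = 2151 (mod 6859)
Final: r = 2151 satisfies f(r) ≡ 0 mod 19^3.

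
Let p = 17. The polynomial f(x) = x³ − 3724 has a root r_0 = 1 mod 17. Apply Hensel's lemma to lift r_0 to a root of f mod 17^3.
r_2 = 3843 (mod 4913)

Hensel: r_{i+1} = r_i − f(r_i)/f′(r_i) mod 17^{i+2}, where f′(x) = 3x². Iterate:
  r_0 = 1 (mod 17)
  r_1 = 86 (mod 289)
  r_2 = 3843 (mod 4913)
Final: r = 3843 with f(r) ≡ 0 mod 17^3.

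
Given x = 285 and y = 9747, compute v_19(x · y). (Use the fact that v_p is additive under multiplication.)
v_19(2777895) = 3

v_p(x) = 1 (factor: 285 = 19^1 · 15); v_p(y) = 2 (factor: 9747 = 19^2 · 27). Additivity: v_p(xy) = v_p(x) + v_p(y) = 1 + 2 = 3. (Direct check: xy = 2777895 = 19^3 · (405).)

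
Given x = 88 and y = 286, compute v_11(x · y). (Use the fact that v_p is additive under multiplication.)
v_11(25168) = 2

v_p(x) = 1 (factor: 88 = 11^1 · 8); v_p(y) = 1 (factor: 286 = 11^1 · 26). Additivity: v_p(xy) = v_p(x) + v_p(y) = 1 + 1 = 2. (Direct check: xy = 25168 = 11^2 · (208).)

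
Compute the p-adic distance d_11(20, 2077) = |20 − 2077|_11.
d_11(20, 2077) = 1/121

Step 1 — x − y = 20 − 2077 = -2057. Step 2 — v_11(-2057) = 2 (factor: -2057 = −(11^2 · 17); the sign does not affect v_p). Step 3 — |x − y|_11 = 11^{-2} = 1/121.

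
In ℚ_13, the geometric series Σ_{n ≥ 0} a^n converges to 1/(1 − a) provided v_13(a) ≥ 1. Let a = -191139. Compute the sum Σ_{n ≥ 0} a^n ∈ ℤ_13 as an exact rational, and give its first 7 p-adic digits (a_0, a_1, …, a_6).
Σ a^n = 1/(1 − a) = 1/191140;  first 7 digits = (1, 0, 0, 4, 6, 12, 2)

v_13(a) = 3 ≥ 1, so the series converges in ℤ_13 to 1/(1 − a) = 1/(1 − (-191139)) = 1/191140. Expand this rational in ℤ_13: compute digits iteratively via d_i = x_i mod 13, x_{i+1} = (x_i − d_i)/13. The first 7 digits are (1, 0, 0, 4, 6, 12, 2).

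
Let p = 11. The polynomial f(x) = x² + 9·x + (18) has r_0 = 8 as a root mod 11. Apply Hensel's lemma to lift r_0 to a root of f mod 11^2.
r_1 = 118 (mod 121)

Hensel: r_{i+1} = r_i − f(r_i)·(f′(r_i))^{-1} mod 11^{i+2}, f′(x) = 2x + 9. Iterate:
  r_0 = 8 (mod 11)
  r_1 = 118 (mod 121)
Final: r = 118 satisfies f(r) ≡ 0 mod 11^2.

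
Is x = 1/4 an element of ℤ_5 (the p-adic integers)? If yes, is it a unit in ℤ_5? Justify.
x ∈ ℤ_5^× (unit); v_5(x) = 0

ℤ_5 = {x ∈ ℚ_5 : v_5(x) ≥ 0} and ℤ_5^× = {x ∈ ℤ_5 : v_5(x) = 0}. Here v_5(1/4) = v_5(num) − v_5(den) = 0; compare against these criteria.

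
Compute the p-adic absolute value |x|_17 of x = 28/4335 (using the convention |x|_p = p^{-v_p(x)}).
|28/4335|_17 = 289

Step 1 — compute v_17(x) by factoring powers of 17 out of the numerator and denominator: v_17(28/4335) = -2. Step 2 — apply |x|_p = p^{-v_p(x)} = 17^{2} = 289.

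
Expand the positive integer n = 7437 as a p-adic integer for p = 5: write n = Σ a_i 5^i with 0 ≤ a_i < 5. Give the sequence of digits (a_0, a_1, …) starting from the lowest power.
(a_0, a_1, …) = (2, 2, 2, 4, 1, 2)

Repeated division by 5 gives the digits low-to-high: 7437 = 2 + 2·5^1 + 2·5^2 + 4·5^3 + 1·5^4 + 2·5^5. Digit sequence: (2, 2, 2, 4, 1, 2).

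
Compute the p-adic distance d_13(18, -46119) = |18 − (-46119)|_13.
d_13(18, -46119) = 1/2197

Step 1 — x − y = 18 − (-46119) = 46137. Step 2 — v_13(46137) = 3 (factor: 46137 = (13^3 · 21); the sign does not affect v_p). Step 3 — |x − y|_13 = 13^{-3} = 1/2197.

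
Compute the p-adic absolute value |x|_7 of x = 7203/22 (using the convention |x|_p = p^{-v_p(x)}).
|7203/22|_7 = 1/2401

Step 1 — compute v_7(x) by factoring powers of 7 out of the numerator and denominator: v_7(7203/22) = 4. Step 2 — apply |x|_p = p^{-v_p(x)} = 7^{-4} = 1/2401.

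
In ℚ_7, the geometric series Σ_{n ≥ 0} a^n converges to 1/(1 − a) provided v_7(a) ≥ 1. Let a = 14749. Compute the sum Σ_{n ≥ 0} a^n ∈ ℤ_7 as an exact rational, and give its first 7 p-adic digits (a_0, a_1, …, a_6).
Σ a^n = 1/(1 − a) = -1/14748;  first 7 digits = (1, 0, 0, 1, 6, 0, 1)

v_7(a) = 3 ≥ 1, so the series converges in ℤ_7 to 1/(1 − a) = 1/(1 − 14749) = -1/14748. Expand this rational in ℤ_7: compute digits iteratively via d_i = x_i mod 7, x_{i+1} = (x_i − d_i)/7. The first 7 digits are (1, 0, 0, 1, 6, 0, 1).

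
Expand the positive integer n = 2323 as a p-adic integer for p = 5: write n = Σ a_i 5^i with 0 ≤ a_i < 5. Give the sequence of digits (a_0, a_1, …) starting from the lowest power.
(a_0, a_1, …) = (3, 4, 2, 3, 3)

Repeated division by 5 gives the digits low-to-high: 2323 = 3 + 4·5^1 + 2·5^2 + 3·5^3 + 3·5^4. Digit sequence: (3, 4, 2, 3, 3).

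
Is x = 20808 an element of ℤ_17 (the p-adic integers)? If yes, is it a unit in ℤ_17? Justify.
x ∈ ℤ_17 but not a unit; v_17(x) = 2 > 0

ℤ_17 = {x ∈ ℚ_17 : v_17(x) ≥ 0} and ℤ_17^× = {x ∈ ℤ_17 : v_17(x) = 0}. Here v_17(20808) = v_17(num) − v_17(den) = 2; compare against these criteria.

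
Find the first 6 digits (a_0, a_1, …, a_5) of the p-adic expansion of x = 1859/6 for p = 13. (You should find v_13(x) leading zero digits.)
(a_0, …, a_5) = (0, 0, 4, 2, 2, 2)

v_13(1859/6) = 2, so a_0 = ... = a_1 = 0. Factor out: x = 13^2 · u with u = 11/6 a unit in ℤ_13. Expand u iteratively via a_{v+i} = u_i mod 13, u_{i+1} = (u_i − a_{v+i})/13:
  u_0 = 11/6;  a_2 = 4;  u_1 = (u_0 − 4)/13 = -1/6
  u_1 = -1/6;  a_3 = 2;  u_2 = (u_1 − 2)/13 = -1/6
  u_2 = -1/6;  a_4 = 2;  u_3 = (u_2 − 2)/13 = -1/6
  u_3 = -1/6;  a_5 = 2;  u_4 = (u_3 − 2)/13 = -1/6
Digits: (0, 0, 4, 2, 2, 2).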